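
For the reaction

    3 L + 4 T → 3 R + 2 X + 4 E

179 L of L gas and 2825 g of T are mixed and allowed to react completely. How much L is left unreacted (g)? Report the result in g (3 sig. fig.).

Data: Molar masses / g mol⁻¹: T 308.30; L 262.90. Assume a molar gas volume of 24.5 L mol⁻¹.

n(L) = 179.0 / 24.5 = 7.306 mol
n(T) = 2825 / 308.30 = 9.163 mol
n/ν → L: 2.435, T: 2.291; T is limiting.
L consumed = (3/4) × 9.163 = 6.872 mol
L remaining = 7.306 − 6.872 = 0.4340 mol
mass = 0.4340 × 262.90 = 114.1 g

114 g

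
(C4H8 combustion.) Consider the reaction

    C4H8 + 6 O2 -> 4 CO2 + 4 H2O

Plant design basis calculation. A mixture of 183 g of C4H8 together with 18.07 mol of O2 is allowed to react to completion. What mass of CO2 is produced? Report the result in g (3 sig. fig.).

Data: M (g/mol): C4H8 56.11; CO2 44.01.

530 g

n(C4H8) = 183.0 / 56.11 = 3.261 mol
n(O2) = 18.07 mol
n/ν for C4H8 = 3.261/1 = 3.261
n/ν for O2 = 18.07/6 = 3.012
Smallest n/ν is O2 → limiting reagent.
n(CO2) = (4/6) × 18.07 = 12.05 mol
mass = 12.05 × 44.01 = 530.3 g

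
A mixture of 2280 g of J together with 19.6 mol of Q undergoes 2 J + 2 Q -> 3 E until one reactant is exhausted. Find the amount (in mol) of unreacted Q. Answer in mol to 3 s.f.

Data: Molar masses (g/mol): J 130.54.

2.13 mol

n(J) = 2280 / 130.54 = 17.47 mol
n(Q) = 19.60 mol
n/ν for J = 17.47/2 = 8.735
n/ν for Q = 19.60/2 = 9.800
Smallest n/ν is J → limiting reagent.
Q consumed = (2/2) × 17.47 = 17.47 mol
Q remaining = 19.60 − 17.47 = 2.130 mol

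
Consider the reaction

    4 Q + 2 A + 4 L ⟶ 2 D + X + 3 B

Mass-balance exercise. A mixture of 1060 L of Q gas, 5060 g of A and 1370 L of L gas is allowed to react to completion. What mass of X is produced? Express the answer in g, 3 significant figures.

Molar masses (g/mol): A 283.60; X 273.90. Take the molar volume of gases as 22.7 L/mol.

n(Q) = 1060 / 22.7 = 46.70 mol
n(A) = 5060 / 283.60 = 17.84 mol
n(L) = 1370 / 22.7 = 60.35 mol
n/ν for Q = 46.70/4 = 11.68
n/ν for A = 17.84/2 = 8.920
n/ν for L = 60.35/4 = 15.09
Smallest n/ν is A → limiting reagent.
n(X) = (1/2) × 17.84 = 8.920 mol
mass = 8.920 × 273.90 = 2443 g

2440 g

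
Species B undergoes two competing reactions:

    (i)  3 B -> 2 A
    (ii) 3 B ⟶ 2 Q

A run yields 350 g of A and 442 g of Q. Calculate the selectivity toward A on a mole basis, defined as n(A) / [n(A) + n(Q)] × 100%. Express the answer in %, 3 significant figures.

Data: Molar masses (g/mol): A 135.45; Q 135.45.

44.2 %

n(A) = 350 / 135.45 = 2.584 mol
n(Q) = 442 / 135.45 = 3.263 mol
selectivity = 2.584/(2.584+3.263) × 100 = 44.19 %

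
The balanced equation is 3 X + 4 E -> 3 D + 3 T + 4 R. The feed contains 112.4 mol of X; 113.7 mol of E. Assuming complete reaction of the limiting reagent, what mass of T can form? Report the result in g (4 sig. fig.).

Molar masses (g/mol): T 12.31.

1050 g

n(X) = 112.4 mol
n(E) = 113.7 mol
n/ν → X: 37.47, E: 28.43; E is limiting.
n(T) = (3/4) × 113.7 = 85.28 mol
mass = 85.28 × 12.31 = 1050 g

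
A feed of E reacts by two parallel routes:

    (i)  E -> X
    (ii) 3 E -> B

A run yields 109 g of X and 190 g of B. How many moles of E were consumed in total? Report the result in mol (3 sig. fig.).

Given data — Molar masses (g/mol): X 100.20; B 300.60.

n(X) = 109 / 100.20 = 1.088 mol
n(B) = 190 / 300.60 = 0.6321 mol
n(E) via (i) = (1/1)×1.088 = 1.088 mol
n(E) via (ii) = (3/1)×0.6321 = 1.896 mol
total n(E) = 1.088 + 1.896 = 2.984 mol

2.98 mol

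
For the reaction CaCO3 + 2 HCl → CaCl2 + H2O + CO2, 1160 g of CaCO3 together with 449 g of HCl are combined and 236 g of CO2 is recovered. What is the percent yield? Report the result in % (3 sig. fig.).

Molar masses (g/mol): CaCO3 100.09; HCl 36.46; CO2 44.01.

87.1 %

n(CaCO3) = 1160 / 100.09 = 11.59 mol
n(HCl) = 449.0 / 36.46 = 12.31 mol
n/ν → CaCO3: 11.59, HCl: 6.155; HCl is limiting.
theoretical n(CO2) = (1/2) × 12.31 = 6.155 mol → 270.9 g
% yield = 236 / 270.9 × 100 = 87.12 %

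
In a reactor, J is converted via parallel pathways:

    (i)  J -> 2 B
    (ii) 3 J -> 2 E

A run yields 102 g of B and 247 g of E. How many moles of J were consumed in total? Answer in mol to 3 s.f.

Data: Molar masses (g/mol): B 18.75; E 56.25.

9.31 mol

n(B) = 102 / 18.75 = 5.440 mol
n(E) = 247 / 56.25 = 4.391 mol
n(J) via (i) = (1/2)×5.440 = 2.720 mol
n(J) via (ii) = (3/2)×4.391 = 6.587 mol
total n(J) = 2.720 + 6.587 = 9.307 mol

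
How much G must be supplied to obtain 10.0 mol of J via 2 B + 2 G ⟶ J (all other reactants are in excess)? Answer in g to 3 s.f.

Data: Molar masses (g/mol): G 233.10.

4660 g

n(J) = 10.00 mol
n(G) = (2/1) × 10.00 = 20.00 mol
mass = 20.00 × 233.10 = 4662 g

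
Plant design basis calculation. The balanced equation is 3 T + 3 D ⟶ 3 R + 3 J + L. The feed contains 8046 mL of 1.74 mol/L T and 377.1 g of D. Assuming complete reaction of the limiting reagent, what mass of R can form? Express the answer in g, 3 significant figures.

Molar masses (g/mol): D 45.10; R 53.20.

n(T) = 1.74 × 8046/1000 = 14.00 mol
n(D) = 377.1 / 45.10 = 8.361 mol
n/ν for T = 14.00/3 = 4.667
n/ν for D = 8.361/3 = 2.787
Smallest n/ν is D → limiting reagent.
n(R) = (3/3) × 8.361 = 8.361 mol
mass = 8.361 × 53.20 = 444.8 g

445 g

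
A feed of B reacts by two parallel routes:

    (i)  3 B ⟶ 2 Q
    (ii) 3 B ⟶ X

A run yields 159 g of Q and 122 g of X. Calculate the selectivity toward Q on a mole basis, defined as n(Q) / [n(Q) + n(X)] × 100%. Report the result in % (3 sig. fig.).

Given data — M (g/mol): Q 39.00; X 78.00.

n(Q) = 159 / 39.00 = 4.077 mol
n(X) = 122 / 78.00 = 1.564 mol
selectivity = 4.077/(4.077+1.564) × 100 = 72.27 %

72.3 %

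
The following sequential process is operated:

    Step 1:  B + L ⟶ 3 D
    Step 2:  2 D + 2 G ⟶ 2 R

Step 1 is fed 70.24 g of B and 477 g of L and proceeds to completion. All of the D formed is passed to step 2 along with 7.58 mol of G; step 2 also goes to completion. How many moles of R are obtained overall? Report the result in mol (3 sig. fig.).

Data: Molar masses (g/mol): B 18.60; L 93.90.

7.58 mol

Step 1:
n(B) = 70.24 / 18.60 = 3.776 mol
n(L) = 477.0 / 93.90 = 5.080 mol
n/ν → B: 3.776, L: 5.080; B is limiting.
n(D) produced = (3/1) × 3.776 = 11.33 mol
Step 2:
n(D) available = 11.33 mol
n(G) = 7.580 mol
n/ν → D: 5.665, G: 3.790; G is limiting.
n(R) = (2/2) × 7.580 = 7.580 mol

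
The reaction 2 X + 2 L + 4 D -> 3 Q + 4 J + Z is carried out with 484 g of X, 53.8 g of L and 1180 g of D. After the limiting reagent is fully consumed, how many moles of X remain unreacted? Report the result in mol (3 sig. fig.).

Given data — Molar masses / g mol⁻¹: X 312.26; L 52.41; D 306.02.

n(X) = 484.0 / 312.26 = 1.550 mol
n(L) = 53.80 / 52.41 = 1.027 mol
n(D) = 1180 / 306.02 = 3.856 mol
n/ν for X = 1.550/2 = 0.7750
n/ν for L = 1.027/2 = 0.5135
n/ν for D = 3.856/4 = 0.9640
Smallest n/ν is L → limiting reagent.
X consumed = (2/2) × 1.027 = 1.027 mol
X remaining = 1.550 − 1.027 = 0.5230 mol

0.523 mol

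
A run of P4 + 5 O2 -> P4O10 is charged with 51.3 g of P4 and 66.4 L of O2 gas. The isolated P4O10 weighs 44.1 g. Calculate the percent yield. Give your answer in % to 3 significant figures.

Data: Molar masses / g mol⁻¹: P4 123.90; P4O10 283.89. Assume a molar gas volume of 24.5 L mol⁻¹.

37.5 %

n(P4) = 51.30 / 123.90 = 0.4140 mol
n(O2) = 66.40 / 24.5 = 2.710 mol
n/ν for P4 = 0.4140/1 = 0.4140
n/ν for O2 = 2.710/5 = 0.5420
Smallest n/ν is P4 → limiting reagent.
theoretical n(P4O10) = (1/1) × 0.4140 = 0.4140 mol → 117.5 g
% yield = 44.1 / 117.5 × 100 = 37.53 %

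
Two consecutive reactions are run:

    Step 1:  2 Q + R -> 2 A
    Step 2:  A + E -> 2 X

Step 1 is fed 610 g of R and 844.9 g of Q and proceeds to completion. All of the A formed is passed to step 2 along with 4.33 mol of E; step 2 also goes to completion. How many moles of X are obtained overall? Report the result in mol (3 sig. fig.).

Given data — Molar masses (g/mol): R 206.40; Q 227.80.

7.42 mol

Step 1:
n(R) = 610.0 / 206.40 = 2.955 mol
n(Q) = 844.9 / 227.80 = 3.709 mol
n/ν for R = 2.955/1 = 2.955
n/ν for Q = 3.709/2 = 1.855
Smallest n/ν is Q → limiting reagent.
n(A) produced = (2/2) × 3.709 = 3.709 mol
Step 2:
n(A) available = 3.709 mol
n(E) = 4.330 mol
n/ν for A = 3.709/1 = 3.709
n/ν for E = 4.330/1 = 4.330
Smallest n/ν is A → limiting reagent.
n(X) = (2/1) × 3.709 = 7.418 mol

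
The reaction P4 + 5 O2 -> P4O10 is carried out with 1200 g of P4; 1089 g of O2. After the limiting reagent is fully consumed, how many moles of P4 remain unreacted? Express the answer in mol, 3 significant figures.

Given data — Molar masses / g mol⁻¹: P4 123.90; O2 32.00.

2.88 mol

n(P4) = 1200 / 123.90 = 9.685 mol
n(O2) = 1089 / 32.00 = 34.03 mol
n/ν for P4 = 9.685/1 = 9.685
n/ν for O2 = 34.03/5 = 6.806
Smallest n/ν is O2 → limiting reagent.
P4 consumed = (1/5) × 34.03 = 6.806 mol
P4 remaining = 9.685 − 6.806 = 2.879 mol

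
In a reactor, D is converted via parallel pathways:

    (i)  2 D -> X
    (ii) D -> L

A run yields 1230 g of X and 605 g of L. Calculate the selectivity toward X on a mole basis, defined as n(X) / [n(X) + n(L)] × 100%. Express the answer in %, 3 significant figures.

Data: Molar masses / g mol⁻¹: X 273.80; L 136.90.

50.4 %

n(X) = 1230 / 273.80 = 4.492 mol
n(L) = 605 / 136.90 = 4.419 mol
selectivity = 4.492/(4.492+4.419) × 100 = 50.41 %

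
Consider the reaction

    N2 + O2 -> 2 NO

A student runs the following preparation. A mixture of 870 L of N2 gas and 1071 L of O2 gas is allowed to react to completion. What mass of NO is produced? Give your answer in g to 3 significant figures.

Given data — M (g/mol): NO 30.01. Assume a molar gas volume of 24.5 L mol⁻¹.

2130 g

n(N2) = 870.0 / 24.5 = 35.51 mol
n(O2) = 1071 / 24.5 = 43.71 mol
n/ν → N2: 35.51, O2: 43.71; N2 is limiting.
n(NO) = (2/1) × 35.51 = 71.02 mol
mass = 71.02 × 30.01 = 2131 g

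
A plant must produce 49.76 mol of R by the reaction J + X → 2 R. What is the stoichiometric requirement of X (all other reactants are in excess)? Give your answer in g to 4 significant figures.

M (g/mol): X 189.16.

n(R) = 49.76 mol
n(X) = (1/2) × 49.76 = 24.88 mol
mass = 24.88 × 189.16 = 4706 g

4706 g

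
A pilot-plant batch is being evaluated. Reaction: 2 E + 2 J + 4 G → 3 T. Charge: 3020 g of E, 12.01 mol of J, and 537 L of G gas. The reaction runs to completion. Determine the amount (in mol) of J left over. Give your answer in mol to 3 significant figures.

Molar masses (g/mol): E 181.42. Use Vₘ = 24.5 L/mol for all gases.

1.05 mol

n(E) = 3020 / 181.42 = 16.65 mol
n(J) = 12.01 mol
n(G) = 537.0 / 24.5 = 21.92 mol
n/ν for E = 16.65/2 = 8.325
n/ν for J = 12.01/2 = 6.005
n/ν for G = 21.92/4 = 5.480
Smallest n/ν is G → limiting reagent.
J consumed = (2/4) × 21.92 = 10.96 mol
J remaining = 12.01 − 10.96 = 1.050 mol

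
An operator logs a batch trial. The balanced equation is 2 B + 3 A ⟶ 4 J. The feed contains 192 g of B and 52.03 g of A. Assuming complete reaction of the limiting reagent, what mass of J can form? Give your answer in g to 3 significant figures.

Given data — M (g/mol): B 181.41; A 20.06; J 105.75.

n(B) = 192.0 / 181.41 = 1.058 mol
n(A) = 52.03 / 20.06 = 2.594 mol
n/ν for B = 1.058/2 = 0.5290
n/ν for A = 2.594/3 = 0.8647
Smallest n/ν is B → limiting reagent.
n(J) = (4/2) × 1.058 = 2.116 mol
mass = 2.116 × 105.75 = 223.8 g

224 g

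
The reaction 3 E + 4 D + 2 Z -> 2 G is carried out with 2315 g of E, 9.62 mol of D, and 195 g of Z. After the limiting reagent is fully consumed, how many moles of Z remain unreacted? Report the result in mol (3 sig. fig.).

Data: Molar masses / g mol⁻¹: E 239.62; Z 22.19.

3.98 mol

n(E) = 2315 / 239.62 = 9.661 mol
n(D) = 9.620 mol
n(Z) = 195.0 / 22.19 = 8.788 mol
n/ν → E: 3.220, D: 2.405, Z: 4.394; D is limiting.
Z consumed = (2/4) × 9.620 = 4.810 mol
Z remaining = 8.788 − 4.810 = 3.978 mol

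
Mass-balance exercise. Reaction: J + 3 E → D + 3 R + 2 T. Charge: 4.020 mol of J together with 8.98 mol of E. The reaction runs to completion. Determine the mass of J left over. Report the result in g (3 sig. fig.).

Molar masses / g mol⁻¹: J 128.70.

132 g

n(J) = 4.020 mol
n(E) = 8.980 mol
n/ν → J: 4.020, E: 2.993; E is limiting.
J consumed = (1/3) × 8.980 = 2.993 mol
J remaining = 4.020 − 2.993 = 1.027 mol
mass = 1.027 × 128.70 = 132.2 g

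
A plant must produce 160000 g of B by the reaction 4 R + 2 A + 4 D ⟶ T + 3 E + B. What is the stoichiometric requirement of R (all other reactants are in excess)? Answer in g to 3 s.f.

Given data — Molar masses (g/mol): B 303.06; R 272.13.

n(B) = 160000 / 303.06 = 527.9 mol
n(R) = (4/1) × 527.9 = 2112 mol
mass = 2112 × 272.13 = 574700 g

575000 g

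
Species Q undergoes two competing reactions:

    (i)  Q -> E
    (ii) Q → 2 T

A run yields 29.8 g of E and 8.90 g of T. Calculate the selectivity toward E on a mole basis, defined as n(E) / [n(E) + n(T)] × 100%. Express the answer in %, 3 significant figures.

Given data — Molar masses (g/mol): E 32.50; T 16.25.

62.6 %

n(E) = 29.8 / 32.50 = 0.9169 mol
n(T) = 8.90 / 16.25 = 0.5477 mol
selectivity = 0.9169/(0.9169+0.5477) × 100 = 62.60 %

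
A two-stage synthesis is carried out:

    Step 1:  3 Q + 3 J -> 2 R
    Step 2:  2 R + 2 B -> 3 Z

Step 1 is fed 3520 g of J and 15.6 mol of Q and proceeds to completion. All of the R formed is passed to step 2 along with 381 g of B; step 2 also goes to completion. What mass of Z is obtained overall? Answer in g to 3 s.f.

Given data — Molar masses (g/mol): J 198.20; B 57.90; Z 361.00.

3560 g

Step 1:
n(J) = 3520 / 198.20 = 17.76 mol
n(Q) = 15.60 mol
n/ν for J = 17.76/3 = 5.920
n/ν for Q = 15.60/3 = 5.200
Smallest n/ν is Q → limiting reagent.
n(R) produced = (2/3) × 15.60 = 10.40 mol
Step 2:
n(R) available = 10.40 mol
n(B) = 381.0 / 57.90 = 6.580 mol
n/ν for R = 10.40/2 = 5.200
n/ν for B = 6.580/2 = 3.290
Smallest n/ν is B → limiting reagent.
n(Z) = (3/2) × 6.580 = 9.870 mol
mass = 9.870 × 361.00 = 3563 g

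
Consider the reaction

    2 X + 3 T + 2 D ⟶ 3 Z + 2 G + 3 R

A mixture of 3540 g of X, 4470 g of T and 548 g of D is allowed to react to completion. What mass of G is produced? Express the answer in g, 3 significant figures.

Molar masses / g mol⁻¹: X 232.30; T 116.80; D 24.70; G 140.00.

2130 g

n(X) = 3540 / 232.30 = 15.24 mol
n(T) = 4470 / 116.80 = 38.27 mol
n(D) = 548.0 / 24.70 = 22.19 mol
n/ν → X: 7.620, T: 12.76, D: 11.10; X is limiting.
n(G) = (2/2) × 15.24 = 15.24 mol
mass = 15.24 × 140.00 = 2134 g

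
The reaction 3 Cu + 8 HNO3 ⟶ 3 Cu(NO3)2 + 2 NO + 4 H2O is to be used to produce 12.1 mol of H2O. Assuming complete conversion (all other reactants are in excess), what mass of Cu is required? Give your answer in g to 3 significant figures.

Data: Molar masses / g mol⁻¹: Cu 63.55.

n(H2O) = 12.10 mol
n(Cu) = (3/4) × 12.10 = 9.075 mol
mass = 9.075 × 63.55 = 576.7 g

577 g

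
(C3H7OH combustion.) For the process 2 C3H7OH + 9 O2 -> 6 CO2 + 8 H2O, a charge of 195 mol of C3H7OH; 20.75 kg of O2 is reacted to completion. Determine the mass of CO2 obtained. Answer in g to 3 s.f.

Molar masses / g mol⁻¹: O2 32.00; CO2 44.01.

n(C3H7OH) = 195.0 mol
n(O2) = 20.75×1000 / 32.00 = 648.4 mol
n/ν → C3H7OH: 97.50, O2: 72.04; O2 is limiting.
n(CO2) = (6/9) × 648.4 = 432.3 mol
mass = 432.3 × 44.01 = 19030 g

19000 g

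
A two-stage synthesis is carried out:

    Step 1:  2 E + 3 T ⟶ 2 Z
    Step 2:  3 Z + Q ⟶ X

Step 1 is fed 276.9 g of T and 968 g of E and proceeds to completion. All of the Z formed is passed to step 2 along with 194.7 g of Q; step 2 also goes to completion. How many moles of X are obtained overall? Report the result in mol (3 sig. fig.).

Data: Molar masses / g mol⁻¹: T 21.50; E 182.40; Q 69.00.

1.77 mol

Step 1:
n(T) = 276.9 / 21.50 = 12.88 mol
n(E) = 968.0 / 182.40 = 5.307 mol
n/ν for T = 12.88/3 = 4.293
n/ν for E = 5.307/2 = 2.654
Smallest n/ν is E → limiting reagent.
n(Z) produced = (2/2) × 5.307 = 5.307 mol
Step 2:
n(Z) available = 5.307 mol
n(Q) = 194.7 / 69.00 = 2.822 mol
n/ν for Z = 5.307/3 = 1.769
n/ν for Q = 2.822/1 = 2.822
Smallest n/ν is Z → limiting reagent.
n(X) = (1/3) × 5.307 = 1.769 mol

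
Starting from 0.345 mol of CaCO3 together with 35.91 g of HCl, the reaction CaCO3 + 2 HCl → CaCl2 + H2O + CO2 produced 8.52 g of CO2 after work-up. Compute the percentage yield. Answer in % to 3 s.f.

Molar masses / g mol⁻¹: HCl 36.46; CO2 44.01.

56.1 %

n(CaCO3) = 0.3450 mol
n(HCl) = 35.91 / 36.46 = 0.9849 mol
n/ν for CaCO3 = 0.3450/1 = 0.3450
n/ν for HCl = 0.9849/2 = 0.4925
Smallest n/ν is CaCO3 → limiting reagent.
theoretical n(CO2) = (1/1) × 0.3450 = 0.3450 mol → 15.18 g
% yield = 8.52 / 15.18 × 100 = 56.13 %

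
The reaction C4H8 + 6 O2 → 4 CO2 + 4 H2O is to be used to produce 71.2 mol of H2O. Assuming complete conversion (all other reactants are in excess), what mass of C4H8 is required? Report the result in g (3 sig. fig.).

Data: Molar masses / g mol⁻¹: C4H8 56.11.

n(H2O) = 71.20 mol
n(C4H8) = (1/4) × 71.20 = 17.80 mol
mass = 17.80 × 56.11 = 998.8 g

999 g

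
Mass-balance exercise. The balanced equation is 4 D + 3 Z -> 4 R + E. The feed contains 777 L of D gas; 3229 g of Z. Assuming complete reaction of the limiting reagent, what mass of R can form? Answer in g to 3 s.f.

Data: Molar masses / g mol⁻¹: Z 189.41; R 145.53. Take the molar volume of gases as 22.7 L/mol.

n(D) = 777.0 / 22.7 = 34.23 mol
n(Z) = 3229 / 189.41 = 17.05 mol
n/ν for D = 34.23/4 = 8.558
n/ν for Z = 17.05/3 = 5.683
Smallest n/ν is Z → limiting reagent.
n(R) = (4/3) × 17.05 = 22.73 mol
mass = 22.73 × 145.53 = 3308 g

3310 g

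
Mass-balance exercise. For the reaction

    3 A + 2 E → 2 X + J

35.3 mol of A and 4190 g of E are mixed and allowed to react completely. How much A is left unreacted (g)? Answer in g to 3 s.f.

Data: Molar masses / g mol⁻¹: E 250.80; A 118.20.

n(A) = 35.30 mol
n(E) = 4190 / 250.80 = 16.71 mol
n/ν → A: 11.77, E: 8.355; E is limiting.
A consumed = (3/2) × 16.71 = 25.07 mol
A remaining = 35.30 − 25.07 = 10.23 mol
mass = 10.23 × 118.20 = 1209 g

1210 g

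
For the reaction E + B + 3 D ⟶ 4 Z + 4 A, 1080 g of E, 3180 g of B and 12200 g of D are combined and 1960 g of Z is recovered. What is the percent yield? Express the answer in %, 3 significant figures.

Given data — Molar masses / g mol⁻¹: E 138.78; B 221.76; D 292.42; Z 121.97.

n(E) = 1080 / 138.78 = 7.782 mol
n(B) = 3180 / 221.76 = 14.34 mol
n(D) = 12200 / 292.42 = 41.72 mol
n/ν for E = 7.782/1 = 7.782
n/ν for B = 14.34/1 = 14.34
n/ν for D = 41.72/3 = 13.91
Smallest n/ν is E → limiting reagent.
theoretical n(Z) = (4/1) × 7.782 = 31.13 mol → 3797 g
% yield = 1960 / 3797 × 100 = 51.62 %

51.6 %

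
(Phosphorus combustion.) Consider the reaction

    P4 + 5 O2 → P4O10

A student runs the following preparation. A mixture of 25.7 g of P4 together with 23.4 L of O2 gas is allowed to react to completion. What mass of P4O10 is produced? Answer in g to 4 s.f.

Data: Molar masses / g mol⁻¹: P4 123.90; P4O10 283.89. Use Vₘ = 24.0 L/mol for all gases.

n(P4) = 25.70 / 123.90 = 0.2074 mol
n(O2) = 23.40 / 24.0 = 0.9750 mol
n/ν for P4 = 0.2074/1 = 0.2074
n/ν for O2 = 0.9750/5 = 0.1950
Smallest n/ν is O2 → limiting reagent.
n(P4O10) = (1/5) × 0.9750 = 0.1950 mol
mass = 0.1950 × 283.89 = 55.36 g

55.36 g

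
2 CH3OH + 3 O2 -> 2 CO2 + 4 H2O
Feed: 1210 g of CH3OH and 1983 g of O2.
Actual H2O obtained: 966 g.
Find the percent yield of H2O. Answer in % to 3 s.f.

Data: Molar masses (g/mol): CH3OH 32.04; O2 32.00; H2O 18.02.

71.0 %

n(CH3OH) = 1210 / 32.04 = 37.77 mol
n(O2) = 1983 / 32.00 = 61.97 mol
n/ν for CH3OH = 37.77/2 = 18.89
n/ν for O2 = 61.97/3 = 20.66
Smallest n/ν is CH3OH → limiting reagent.
theoretical n(H2O) = (4/2) × 37.77 = 75.54 mol → 1361 g
% yield = 966 / 1361 × 100 = 70.98 %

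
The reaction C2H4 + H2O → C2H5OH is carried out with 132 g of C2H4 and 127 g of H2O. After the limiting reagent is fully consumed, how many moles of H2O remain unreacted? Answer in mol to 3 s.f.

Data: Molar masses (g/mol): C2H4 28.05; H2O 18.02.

2.34 mol

n(C2H4) = 132.0 / 28.05 = 4.706 mol
n(H2O) = 127.0 / 18.02 = 7.048 mol
n/ν for C2H4 = 4.706/1 = 4.706
n/ν for H2O = 7.048/1 = 7.048
Smallest n/ν is C2H4 → limiting reagent.
H2O consumed = (1/1) × 4.706 = 4.706 mol
H2O remaining = 7.048 − 4.706 = 2.342 mol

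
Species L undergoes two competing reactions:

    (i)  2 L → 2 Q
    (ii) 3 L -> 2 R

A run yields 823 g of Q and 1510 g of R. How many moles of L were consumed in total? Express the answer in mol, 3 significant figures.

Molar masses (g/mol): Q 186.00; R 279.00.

12.5 mol

n(Q) = 823 / 186.00 = 4.425 mol
n(R) = 1510 / 279.00 = 5.412 mol
n(L) via (i) = (2/2)×4.425 = 4.425 mol
n(L) via (ii) = (3/2)×5.412 = 8.118 mol
total n(L) = 4.425 + 8.118 = 12.54 mol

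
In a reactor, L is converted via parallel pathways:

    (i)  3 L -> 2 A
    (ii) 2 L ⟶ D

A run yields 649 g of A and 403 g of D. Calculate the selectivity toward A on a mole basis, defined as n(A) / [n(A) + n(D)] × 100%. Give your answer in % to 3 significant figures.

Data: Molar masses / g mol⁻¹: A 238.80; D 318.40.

n(A) = 649 / 238.80 = 2.718 mol
n(D) = 403 / 318.40 = 1.266 mol
selectivity = 2.718/(2.718+1.266) × 100 = 68.22 %

68.2 %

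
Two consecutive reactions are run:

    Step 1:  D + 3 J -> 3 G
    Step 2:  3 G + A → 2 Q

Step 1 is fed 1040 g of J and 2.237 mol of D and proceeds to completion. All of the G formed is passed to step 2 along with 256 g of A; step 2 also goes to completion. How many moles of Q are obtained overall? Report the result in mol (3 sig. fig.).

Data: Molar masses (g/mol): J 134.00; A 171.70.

Step 1:
n(J) = 1040 / 134.00 = 7.761 mol
n(D) = 2.237 mol
n/ν for J = 7.761/3 = 2.587
n/ν for D = 2.237/1 = 2.237
Smallest n/ν is D → limiting reagent.
n(G) produced = (3/1) × 2.237 = 6.711 mol
Step 2:
n(G) available = 6.711 mol
n(A) = 256.0 / 171.70 = 1.491 mol
n/ν for G = 6.711/3 = 2.237
n/ν for A = 1.491/1 = 1.491
Smallest n/ν is A → limiting reagent.
n(Q) = (2/1) × 1.491 = 2.982 mol

2.98 mol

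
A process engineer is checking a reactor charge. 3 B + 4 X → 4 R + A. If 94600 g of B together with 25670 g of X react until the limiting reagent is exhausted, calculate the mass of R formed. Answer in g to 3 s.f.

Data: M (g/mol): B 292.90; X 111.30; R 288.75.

n(B) = 94600 / 292.90 = 323.0 mol
n(X) = 25670 / 111.30 = 230.6 mol
n/ν → B: 107.7, X: 57.65; X is limiting.
n(R) = (4/4) × 230.6 = 230.6 mol
mass = 230.6 × 288.75 = 66590 g

66600 g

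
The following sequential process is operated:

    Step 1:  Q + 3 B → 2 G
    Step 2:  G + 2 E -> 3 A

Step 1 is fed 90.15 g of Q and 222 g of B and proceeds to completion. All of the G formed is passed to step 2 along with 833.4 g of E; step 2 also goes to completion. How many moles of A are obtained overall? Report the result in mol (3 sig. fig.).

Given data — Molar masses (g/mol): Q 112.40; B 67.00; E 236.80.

4.81 mol

Step 1:
n(Q) = 90.15 / 112.40 = 0.8020 mol
n(B) = 222.0 / 67.00 = 3.313 mol
n/ν for Q = 0.8020/1 = 0.8020
n/ν for B = 3.313/3 = 1.104
Smallest n/ν is Q → limiting reagent.
n(G) produced = (2/1) × 0.8020 = 1.604 mol
Step 2:
n(G) available = 1.604 mol
n(E) = 833.4 / 236.80 = 3.519 mol
n/ν for G = 1.604/1 = 1.604
n/ν for E = 3.519/2 = 1.760
Smallest n/ν is G → limiting reagent.
n(A) = (3/1) × 1.604 = 4.812 mol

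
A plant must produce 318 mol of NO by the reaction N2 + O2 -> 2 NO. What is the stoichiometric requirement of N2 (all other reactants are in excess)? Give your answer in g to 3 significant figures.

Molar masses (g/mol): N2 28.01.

n(NO) = 318.0 mol
n(N2) = (1/2) × 318.0 = 159.0 mol
mass = 159.0 × 28.01 = 4454 g

4450 g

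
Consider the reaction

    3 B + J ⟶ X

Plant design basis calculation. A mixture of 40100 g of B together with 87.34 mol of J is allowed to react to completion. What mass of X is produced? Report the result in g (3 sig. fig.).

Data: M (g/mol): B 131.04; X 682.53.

n(B) = 40100 / 131.04 = 306.0 mol
n(J) = 87.34 mol
n/ν for B = 306.0/3 = 102.0
n/ν for J = 87.34/1 = 87.34
Smallest n/ν is J → limiting reagent.
n(X) = (1/1) × 87.34 = 87.34 mol
mass = 87.34 × 682.53 = 59610 g

59600 g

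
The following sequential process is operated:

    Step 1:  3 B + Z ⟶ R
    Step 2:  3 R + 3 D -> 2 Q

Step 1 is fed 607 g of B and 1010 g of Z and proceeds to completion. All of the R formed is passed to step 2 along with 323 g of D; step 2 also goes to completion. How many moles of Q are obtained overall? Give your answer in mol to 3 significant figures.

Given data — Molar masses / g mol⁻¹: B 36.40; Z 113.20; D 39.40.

Step 1:
n(B) = 607.0 / 36.40 = 16.68 mol
n(Z) = 1010 / 113.20 = 8.922 mol
n/ν for B = 16.68/3 = 5.560
n/ν for Z = 8.922/1 = 8.922
Smallest n/ν is B → limiting reagent.
n(R) produced = (1/3) × 16.68 = 5.560 mol
Step 2:
n(R) available = 5.560 mol
n(D) = 323.0 / 39.40 = 8.198 mol
n/ν for R = 5.560/3 = 1.853
n/ν for D = 8.198/3 = 2.733
Smallest n/ν is R → limiting reagent.
n(Q) = (2/3) × 5.560 = 3.707 mol

3.71 mol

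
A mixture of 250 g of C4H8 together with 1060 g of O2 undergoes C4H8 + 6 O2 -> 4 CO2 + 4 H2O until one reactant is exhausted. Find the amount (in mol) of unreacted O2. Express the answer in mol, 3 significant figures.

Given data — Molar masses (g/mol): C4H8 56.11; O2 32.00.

6.39 mol

n(C4H8) = 250.0 / 56.11 = 4.456 mol
n(O2) = 1060 / 32.00 = 33.13 mol
n/ν → C4H8: 4.456, O2: 5.522; C4H8 is limiting.
O2 consumed = (6/1) × 4.456 = 26.74 mol
O2 remaining = 33.13 − 26.74 = 6.390 mol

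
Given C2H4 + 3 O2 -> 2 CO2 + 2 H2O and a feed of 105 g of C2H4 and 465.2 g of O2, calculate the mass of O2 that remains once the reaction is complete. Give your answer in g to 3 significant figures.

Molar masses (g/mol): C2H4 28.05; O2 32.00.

106 g

n(C2H4) = 105.0 / 28.05 = 3.743 mol
n(O2) = 465.2 / 32.00 = 14.54 mol
n/ν → C2H4: 3.743, O2: 4.847; C2H4 is limiting.
O2 consumed = (3/1) × 3.743 = 11.23 mol
O2 remaining = 14.54 − 11.23 = 3.310 mol
mass = 3.310 × 32.00 = 105.9 g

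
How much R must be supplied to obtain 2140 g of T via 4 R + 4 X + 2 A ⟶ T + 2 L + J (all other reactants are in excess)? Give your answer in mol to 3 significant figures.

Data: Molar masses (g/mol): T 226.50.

37.8 mol

n(T) = 2140 / 226.50 = 9.448 mol
n(R) = (4/1) × 9.448 = 37.79 mol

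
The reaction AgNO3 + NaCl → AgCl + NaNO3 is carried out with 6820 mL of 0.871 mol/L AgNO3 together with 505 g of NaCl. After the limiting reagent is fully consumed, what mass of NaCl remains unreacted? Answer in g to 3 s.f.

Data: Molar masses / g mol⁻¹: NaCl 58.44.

n(AgNO3) = 0.871 × 6820/1000 = 5.940 mol
n(NaCl) = 505.0 / 58.44 = 8.641 mol
n/ν for AgNO3 = 5.940/1 = 5.940
n/ν for NaCl = 8.641/1 = 8.641
Smallest n/ν is AgNO3 → limiting reagent.
NaCl consumed = (1/1) × 5.940 = 5.940 mol
NaCl remaining = 8.641 − 5.940 = 2.701 mol
mass = 2.701 × 58.44 = 157.8 g

158 g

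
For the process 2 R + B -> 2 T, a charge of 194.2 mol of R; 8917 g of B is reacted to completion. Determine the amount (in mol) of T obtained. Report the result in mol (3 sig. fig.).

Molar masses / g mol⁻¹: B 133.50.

n(R) = 194.2 mol
n(B) = 8917 / 133.50 = 66.79 mol
n/ν for R = 194.2/2 = 97.10
n/ν for B = 66.79/1 = 66.79
Smallest n/ν is B → limiting reagent.
n(T) = (2/1) × 66.79 = 133.6 mol

134 mol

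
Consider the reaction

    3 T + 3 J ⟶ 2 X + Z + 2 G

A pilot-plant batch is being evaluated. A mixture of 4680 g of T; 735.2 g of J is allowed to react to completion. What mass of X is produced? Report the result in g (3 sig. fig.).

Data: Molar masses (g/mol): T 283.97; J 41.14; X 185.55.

2040 g

n(T) = 4680 / 283.97 = 16.48 mol
n(J) = 735.2 / 41.14 = 17.87 mol
n/ν for T = 16.48/3 = 5.493
n/ν for J = 17.87/3 = 5.957
Smallest n/ν is T → limiting reagent.
n(X) = (2/3) × 16.48 = 10.99 mol
mass = 10.99 × 185.55 = 2039 g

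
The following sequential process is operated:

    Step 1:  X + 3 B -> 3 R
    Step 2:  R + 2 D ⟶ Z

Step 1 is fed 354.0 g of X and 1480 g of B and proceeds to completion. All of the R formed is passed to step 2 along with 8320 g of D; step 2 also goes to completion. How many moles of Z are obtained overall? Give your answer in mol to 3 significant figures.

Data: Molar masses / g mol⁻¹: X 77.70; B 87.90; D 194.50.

Step 1:
n(X) = 354.0 / 77.70 = 4.556 mol
n(B) = 1480 / 87.90 = 16.84 mol
n/ν → X: 4.556, B: 5.613; X is limiting.
n(R) produced = (3/1) × 4.556 = 13.67 mol
Step 2:
n(R) available = 13.67 mol
n(D) = 8320 / 194.50 = 42.78 mol
n/ν → R: 13.67, D: 21.39; R is limiting.
n(Z) = (1/1) × 13.67 = 13.67 mol

13.7 mol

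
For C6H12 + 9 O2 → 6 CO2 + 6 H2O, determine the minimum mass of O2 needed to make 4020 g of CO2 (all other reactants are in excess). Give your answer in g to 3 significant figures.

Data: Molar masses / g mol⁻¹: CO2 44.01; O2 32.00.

4380 g

n(CO2) = 4020 / 44.01 = 91.34 mol
n(O2) = (9/6) × 91.34 = 137.0 mol
mass = 137.0 × 32.00 = 4384 g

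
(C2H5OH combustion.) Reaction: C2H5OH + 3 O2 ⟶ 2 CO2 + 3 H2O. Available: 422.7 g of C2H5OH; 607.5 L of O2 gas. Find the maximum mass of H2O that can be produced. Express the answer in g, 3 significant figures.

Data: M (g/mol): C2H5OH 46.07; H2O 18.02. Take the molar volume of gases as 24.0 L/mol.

n(C2H5OH) = 422.7 / 46.07 = 9.175 mol
n(O2) = 607.5 / 24.0 = 25.31 mol
n/ν → C2H5OH: 9.175, O2: 8.437; O2 is limiting.
n(H2O) = (3/3) × 25.31 = 25.31 mol
mass = 25.31 × 18.02 = 456.1 g

456 g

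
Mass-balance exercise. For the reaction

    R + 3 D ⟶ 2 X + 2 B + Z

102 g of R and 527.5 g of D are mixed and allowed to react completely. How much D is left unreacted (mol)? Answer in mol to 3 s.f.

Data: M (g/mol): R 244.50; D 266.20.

0.730 mol

n(R) = 102.0 / 244.50 = 0.4172 mol
n(D) = 527.5 / 266.20 = 1.982 mol
n/ν for R = 0.4172/1 = 0.4172
n/ν for D = 1.982/3 = 0.6607
Smallest n/ν is R → limiting reagent.
D consumed = (3/1) × 0.4172 = 1.252 mol
D remaining = 1.982 − 1.252 = 0.7300 mol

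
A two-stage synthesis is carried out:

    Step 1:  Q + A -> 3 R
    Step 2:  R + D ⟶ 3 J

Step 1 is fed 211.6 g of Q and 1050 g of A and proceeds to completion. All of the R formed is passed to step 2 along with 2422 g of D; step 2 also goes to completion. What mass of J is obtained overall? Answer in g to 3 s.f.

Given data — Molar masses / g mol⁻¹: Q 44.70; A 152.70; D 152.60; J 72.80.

Step 1:
n(Q) = 211.6 / 44.70 = 4.734 mol
n(A) = 1050 / 152.70 = 6.876 mol
n/ν → Q: 4.734, A: 6.876; Q is limiting.
n(R) produced = (3/1) × 4.734 = 14.20 mol
Step 2:
n(R) available = 14.20 mol
n(D) = 2422 / 152.60 = 15.87 mol
n/ν → R: 14.20, D: 15.87; R is limiting.
n(J) = (3/1) × 14.20 = 42.60 mol
mass = 42.60 × 72.80 = 3101 g

3100 g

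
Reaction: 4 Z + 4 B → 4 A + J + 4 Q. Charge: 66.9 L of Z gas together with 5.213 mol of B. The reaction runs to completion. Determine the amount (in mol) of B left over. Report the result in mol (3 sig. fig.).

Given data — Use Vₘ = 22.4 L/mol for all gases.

2.23 mol

n(Z) = 66.90 / 22.4 = 2.987 mol
n(B) = 5.213 mol
n/ν for Z = 2.987/4 = 0.7468
n/ν for B = 5.213/4 = 1.303
Smallest n/ν is Z → limiting reagent.
B consumed = (4/4) × 2.987 = 2.987 mol
B remaining = 5.213 − 2.987 = 2.226 mol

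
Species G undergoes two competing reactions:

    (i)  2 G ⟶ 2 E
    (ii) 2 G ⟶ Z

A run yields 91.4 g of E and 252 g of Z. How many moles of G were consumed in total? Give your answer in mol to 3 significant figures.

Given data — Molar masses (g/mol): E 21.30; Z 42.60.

n(E) = 91.4 / 21.30 = 4.291 mol
n(Z) = 252 / 42.60 = 5.915 mol
n(G) via (i) = (2/2)×4.291 = 4.291 mol
n(G) via (ii) = (2/1)×5.915 = 11.83 mol
total n(G) = 4.291 + 11.83 = 16.12 mol

16.1 mol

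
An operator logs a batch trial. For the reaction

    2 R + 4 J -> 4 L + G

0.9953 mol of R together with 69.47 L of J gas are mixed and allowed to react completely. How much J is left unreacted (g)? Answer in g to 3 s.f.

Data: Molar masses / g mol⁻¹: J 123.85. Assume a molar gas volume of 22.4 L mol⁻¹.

n(R) = 0.9953 mol
n(J) = 69.47 / 22.4 = 3.101 mol
n/ν → R: 0.4977, J: 0.7753; R is limiting.
J consumed = (4/2) × 0.9953 = 1.991 mol
J remaining = 3.101 − 1.991 = 1.110 mol
mass = 1.110 × 123.85 = 137.5 g

138 g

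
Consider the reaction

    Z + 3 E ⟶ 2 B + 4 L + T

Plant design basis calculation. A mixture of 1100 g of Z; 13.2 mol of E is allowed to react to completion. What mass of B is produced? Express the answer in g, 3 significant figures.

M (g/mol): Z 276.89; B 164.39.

n(Z) = 1100 / 276.89 = 3.973 mol
n(E) = 13.20 mol
n/ν → Z: 3.973, E: 4.400; Z is limiting.
n(B) = (2/1) × 3.973 = 7.946 mol
mass = 7.946 × 164.39 = 1306 g

1310 g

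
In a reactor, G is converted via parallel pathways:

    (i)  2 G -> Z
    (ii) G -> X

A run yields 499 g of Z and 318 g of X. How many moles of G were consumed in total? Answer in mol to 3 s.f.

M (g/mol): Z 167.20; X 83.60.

9.77 mol

n(Z) = 499 / 167.20 = 2.984 mol
n(X) = 318 / 83.60 = 3.804 mol
n(G) via (i) = (2/1)×2.984 = 5.968 mol
n(G) via (ii) = (1/1)×3.804 = 3.804 mol
total n(G) = 5.968 + 3.804 = 9.772 mol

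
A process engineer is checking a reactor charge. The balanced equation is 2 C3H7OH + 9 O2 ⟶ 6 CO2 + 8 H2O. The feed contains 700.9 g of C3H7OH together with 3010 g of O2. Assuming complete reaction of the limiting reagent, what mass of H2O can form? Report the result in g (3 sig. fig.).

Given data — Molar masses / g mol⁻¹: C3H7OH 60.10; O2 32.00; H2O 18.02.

841 g

n(C3H7OH) = 700.9 / 60.10 = 11.66 mol
n(O2) = 3010 / 32.00 = 94.06 mol
n/ν → C3H7OH: 5.830, O2: 10.45; C3H7OH is limiting.
n(H2O) = (8/2) × 11.66 = 46.64 mol
mass = 46.64 × 18.02 = 840.5 g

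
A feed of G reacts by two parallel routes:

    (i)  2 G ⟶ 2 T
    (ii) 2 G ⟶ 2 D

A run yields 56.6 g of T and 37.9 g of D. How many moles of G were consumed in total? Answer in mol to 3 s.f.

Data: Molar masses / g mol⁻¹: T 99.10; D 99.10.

n(T) = 56.6 / 99.10 = 0.5711 mol
n(D) = 37.9 / 99.10 = 0.3824 mol
n(G) via (i) = (2/2)×0.5711 = 0.5711 mol
n(G) via (ii) = (2/2)×0.3824 = 0.3824 mol
total n(G) = 0.5711 + 0.3824 = 0.9535 mol

0.954 mol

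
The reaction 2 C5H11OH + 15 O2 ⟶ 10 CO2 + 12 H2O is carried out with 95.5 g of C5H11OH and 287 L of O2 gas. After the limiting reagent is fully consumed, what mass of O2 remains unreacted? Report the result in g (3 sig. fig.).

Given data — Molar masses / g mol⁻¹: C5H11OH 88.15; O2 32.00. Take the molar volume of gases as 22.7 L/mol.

145 g

n(C5H11OH) = 95.50 / 88.15 = 1.083 mol
n(O2) = 287.0 / 22.7 = 12.64 mol
n/ν for C5H11OH = 1.083/2 = 0.5415
n/ν for O2 = 12.64/15 = 0.8427
Smallest n/ν is C5H11OH → limiting reagent.
O2 consumed = (15/2) × 1.083 = 8.123 mol
O2 remaining = 12.64 − 8.123 = 4.517 mol
mass = 4.517 × 32.00 = 144.5 g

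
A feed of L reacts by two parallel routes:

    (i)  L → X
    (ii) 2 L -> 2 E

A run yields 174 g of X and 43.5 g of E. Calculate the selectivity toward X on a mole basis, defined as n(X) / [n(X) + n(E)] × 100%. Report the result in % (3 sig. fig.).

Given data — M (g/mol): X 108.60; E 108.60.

80.0 %

n(X) = 174 / 108.60 = 1.602 mol
n(E) = 43.5 / 108.60 = 0.4006 mol
selectivity = 1.602/(1.602+0.4006) × 100 = 80.00 %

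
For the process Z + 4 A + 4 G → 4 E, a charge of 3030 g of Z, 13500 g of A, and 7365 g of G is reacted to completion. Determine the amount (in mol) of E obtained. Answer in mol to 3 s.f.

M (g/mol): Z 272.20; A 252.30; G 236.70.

n(Z) = 3030 / 272.20 = 11.13 mol
n(A) = 13500 / 252.30 = 53.51 mol
n(G) = 7365 / 236.70 = 31.12 mol
n/ν for Z = 11.13/1 = 11.13
n/ν for A = 53.51/4 = 13.38
n/ν for G = 31.12/4 = 7.780
Smallest n/ν is G → limiting reagent.
n(E) = (4/4) × 31.12 = 31.12 mol

31.1 mol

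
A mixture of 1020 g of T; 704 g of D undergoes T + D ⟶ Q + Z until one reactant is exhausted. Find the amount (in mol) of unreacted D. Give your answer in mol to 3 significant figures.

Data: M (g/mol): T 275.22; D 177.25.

0.266 mol

n(T) = 1020 / 275.22 = 3.706 mol
n(D) = 704.0 / 177.25 = 3.972 mol
n/ν for T = 3.706/1 = 3.706
n/ν for D = 3.972/1 = 3.972
Smallest n/ν is T → limiting reagent.
D consumed = (1/1) × 3.706 = 3.706 mol
D remaining = 3.972 − 3.706 = 0.2660 mol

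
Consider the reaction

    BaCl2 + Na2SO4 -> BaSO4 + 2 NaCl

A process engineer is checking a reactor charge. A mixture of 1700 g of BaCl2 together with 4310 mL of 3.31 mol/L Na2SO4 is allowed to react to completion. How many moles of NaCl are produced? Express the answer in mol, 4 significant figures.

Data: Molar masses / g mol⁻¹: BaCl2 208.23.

16.33 mol

n(BaCl2) = 1700 / 208.23 = 8.164 mol
n(Na2SO4) = 3.31 × 4310/1000 = 14.27 mol
n/ν → BaCl2: 8.164, Na2SO4: 14.27; BaCl2 is limiting.
n(NaCl) = (2/1) × 8.164 = 16.33 mol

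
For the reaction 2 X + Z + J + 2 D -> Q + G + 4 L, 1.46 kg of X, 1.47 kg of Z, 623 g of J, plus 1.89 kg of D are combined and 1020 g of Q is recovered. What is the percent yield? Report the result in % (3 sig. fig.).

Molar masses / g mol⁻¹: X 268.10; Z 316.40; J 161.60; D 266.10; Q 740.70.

n(X) = 1.460×1000 / 268.10 = 5.446 mol
n(Z) = 1.470×1000 / 316.40 = 4.646 mol
n(J) = 623.0 / 161.60 = 3.855 mol
n(D) = 1.890×1000 / 266.10 = 7.103 mol
n/ν → X: 2.723, Z: 4.646, J: 3.855, D: 3.552; X is limiting.
theoretical n(Q) = (1/2) × 5.446 = 2.723 mol → 2017 g
% yield = 1020 / 2017 × 100 = 50.57 %

50.6 %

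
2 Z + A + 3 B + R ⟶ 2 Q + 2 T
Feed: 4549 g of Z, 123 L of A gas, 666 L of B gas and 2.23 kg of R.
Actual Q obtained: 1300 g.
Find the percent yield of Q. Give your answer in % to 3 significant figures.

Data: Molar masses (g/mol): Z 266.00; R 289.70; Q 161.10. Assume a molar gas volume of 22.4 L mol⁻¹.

73.5 %

n(Z) = 4549 / 266.00 = 17.10 mol
n(A) = 123.0 / 22.4 = 5.491 mol
n(B) = 666.0 / 22.4 = 29.73 mol
n(R) = 2.230×1000 / 289.70 = 7.698 mol
n/ν for Z = 17.10/2 = 8.550
n/ν for A = 5.491/1 = 5.491
n/ν for B = 29.73/3 = 9.910
n/ν for R = 7.698/1 = 7.698
Smallest n/ν is A → limiting reagent.
theoretical n(Q) = (2/1) × 5.491 = 10.98 mol → 1769 g
% yield = 1300 / 1769 × 100 = 73.49 %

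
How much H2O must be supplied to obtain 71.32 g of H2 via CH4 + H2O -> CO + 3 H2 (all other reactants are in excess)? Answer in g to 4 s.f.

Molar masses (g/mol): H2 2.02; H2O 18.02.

n(H2) = 71.32 / 2.02 = 35.31 mol
n(H2O) = (1/3) × 35.31 = 11.77 mol
mass = 11.77 × 18.02 = 212.1 g

212.1 g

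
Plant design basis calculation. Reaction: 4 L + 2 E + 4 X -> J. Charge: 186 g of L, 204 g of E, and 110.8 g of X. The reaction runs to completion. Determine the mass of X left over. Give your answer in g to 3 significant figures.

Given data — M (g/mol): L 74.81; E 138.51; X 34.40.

25.3 g

n(L) = 186.0 / 74.81 = 2.486 mol
n(E) = 204.0 / 138.51 = 1.473 mol
n(X) = 110.8 / 34.40 = 3.221 mol
n/ν → L: 0.6215, E: 0.7365, X: 0.8053; L is limiting.
X consumed = (4/4) × 2.486 = 2.486 mol
X remaining = 3.221 − 2.486 = 0.7350 mol
mass = 0.7350 × 34.40 = 25.28 g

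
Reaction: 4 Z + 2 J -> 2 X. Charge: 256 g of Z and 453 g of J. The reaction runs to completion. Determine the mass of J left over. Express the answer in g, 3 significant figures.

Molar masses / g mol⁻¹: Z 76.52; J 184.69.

n(Z) = 256.0 / 76.52 = 3.346 mol
n(J) = 453.0 / 184.69 = 2.453 mol
n/ν → Z: 0.8365, J: 1.227; Z is limiting.
J consumed = (2/4) × 3.346 = 1.673 mol
J remaining = 2.453 − 1.673 = 0.7800 mol
mass = 0.7800 × 184.69 = 144.1 g

144 g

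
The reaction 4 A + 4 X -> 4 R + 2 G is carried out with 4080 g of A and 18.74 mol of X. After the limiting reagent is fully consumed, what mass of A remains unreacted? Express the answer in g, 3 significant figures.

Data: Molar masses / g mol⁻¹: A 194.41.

437 g

n(A) = 4080 / 194.41 = 20.99 mol
n(X) = 18.74 mol
n/ν → A: 5.248, X: 4.685; X is limiting.
A consumed = (4/4) × 18.74 = 18.74 mol
A remaining = 20.99 − 18.74 = 2.250 mol
mass = 2.250 × 194.41 = 437.4 g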